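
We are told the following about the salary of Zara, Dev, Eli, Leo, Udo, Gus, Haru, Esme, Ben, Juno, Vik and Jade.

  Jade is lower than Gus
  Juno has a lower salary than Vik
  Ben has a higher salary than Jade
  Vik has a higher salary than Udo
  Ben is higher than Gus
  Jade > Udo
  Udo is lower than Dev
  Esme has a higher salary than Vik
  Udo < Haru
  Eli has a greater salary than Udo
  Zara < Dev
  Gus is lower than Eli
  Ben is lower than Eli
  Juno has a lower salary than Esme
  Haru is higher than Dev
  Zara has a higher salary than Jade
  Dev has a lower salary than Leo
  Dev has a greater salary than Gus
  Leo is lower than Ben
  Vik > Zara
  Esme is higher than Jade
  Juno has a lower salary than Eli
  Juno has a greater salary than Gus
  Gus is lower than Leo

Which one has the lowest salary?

Jade is not least since Udo < Jade; Gus is not least since Jade < Gus; Zara is not least since Jade < Zara; Dev is not least since Zara < Dev; Juno is not least since Gus < Juno; Leo is not least since Dev < Leo; Ben is not least since Gus < Ben; Vik is not least since Udo < Vik; Esme is not least since Vik < Esme; Eli is not least since Juno < Eli; Haru is not least since Udo < Haru.
Only Udo has nothing below it, so Udo is the lowest salary.

Udo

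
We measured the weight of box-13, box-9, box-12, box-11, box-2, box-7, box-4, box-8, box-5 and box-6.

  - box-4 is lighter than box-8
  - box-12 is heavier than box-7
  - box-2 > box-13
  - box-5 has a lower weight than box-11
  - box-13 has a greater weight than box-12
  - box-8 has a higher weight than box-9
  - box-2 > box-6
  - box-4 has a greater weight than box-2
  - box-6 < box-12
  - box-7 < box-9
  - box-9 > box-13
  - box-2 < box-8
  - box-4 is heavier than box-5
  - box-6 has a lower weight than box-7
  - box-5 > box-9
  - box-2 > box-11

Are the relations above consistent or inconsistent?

consistent

The single ordering box-6 < box-7 < box-12 < box-13 < box-9 < box-5 < box-11 < box-2 < box-4 < box-8 satisfies every listed relation, so no contradiction arises.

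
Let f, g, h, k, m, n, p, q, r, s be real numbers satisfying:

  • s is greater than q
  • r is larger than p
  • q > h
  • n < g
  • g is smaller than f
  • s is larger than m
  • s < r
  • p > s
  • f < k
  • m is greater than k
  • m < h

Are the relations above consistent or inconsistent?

consistent

Every relation is compatible with n < g < f < k < m < h < q < s < p < r; the set is consistent.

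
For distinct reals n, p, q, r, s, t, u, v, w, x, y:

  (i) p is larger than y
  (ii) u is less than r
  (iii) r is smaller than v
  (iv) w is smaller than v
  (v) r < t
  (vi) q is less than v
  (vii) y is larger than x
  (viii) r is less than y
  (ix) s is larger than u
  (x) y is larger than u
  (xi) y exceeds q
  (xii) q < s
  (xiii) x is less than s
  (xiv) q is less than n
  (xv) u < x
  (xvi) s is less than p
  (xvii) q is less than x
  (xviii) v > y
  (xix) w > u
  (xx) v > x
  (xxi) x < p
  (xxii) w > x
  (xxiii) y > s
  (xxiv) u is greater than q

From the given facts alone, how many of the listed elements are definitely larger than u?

Directly above u: x, s, r, w, y.
One step further: t, p, v (8 so far).
Nothing else is reachable above u; 8 in all.

8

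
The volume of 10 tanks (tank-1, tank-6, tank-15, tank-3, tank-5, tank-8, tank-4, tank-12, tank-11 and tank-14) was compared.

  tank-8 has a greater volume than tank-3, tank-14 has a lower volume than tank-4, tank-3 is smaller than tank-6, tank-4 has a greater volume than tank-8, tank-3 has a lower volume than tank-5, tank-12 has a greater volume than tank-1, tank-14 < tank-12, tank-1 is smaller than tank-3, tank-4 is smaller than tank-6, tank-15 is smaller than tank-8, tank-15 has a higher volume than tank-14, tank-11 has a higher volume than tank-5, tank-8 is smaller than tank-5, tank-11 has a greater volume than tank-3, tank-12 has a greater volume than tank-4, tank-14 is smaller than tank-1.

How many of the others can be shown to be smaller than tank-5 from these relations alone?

Directly below tank-5: tank-3, tank-8.
One step further: tank-1, tank-15 (4 so far).
One step further: tank-14 (5 so far).
Nothing else is reachable below tank-5; 5 in all.

5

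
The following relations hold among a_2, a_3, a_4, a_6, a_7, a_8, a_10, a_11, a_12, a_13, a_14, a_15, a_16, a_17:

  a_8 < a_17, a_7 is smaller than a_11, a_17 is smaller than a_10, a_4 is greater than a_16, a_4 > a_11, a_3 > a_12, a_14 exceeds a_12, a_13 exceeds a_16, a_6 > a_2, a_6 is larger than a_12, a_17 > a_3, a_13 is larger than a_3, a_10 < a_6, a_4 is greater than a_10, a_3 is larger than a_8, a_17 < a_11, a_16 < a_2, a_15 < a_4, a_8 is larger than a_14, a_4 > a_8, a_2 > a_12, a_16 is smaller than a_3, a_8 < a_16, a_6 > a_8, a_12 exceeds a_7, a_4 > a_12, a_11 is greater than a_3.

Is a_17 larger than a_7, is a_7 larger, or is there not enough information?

Link the given pairs in sequence: a_7 < a_12; a_12 < a_14; a_14 < a_8; a_8 < a_16; a_16 < a_3; a_3 < a_17.
Together: a_7 < a_12 < a_14 < a_8 < a_16 < a_3 < a_17.
So a_17 is larger.

a_17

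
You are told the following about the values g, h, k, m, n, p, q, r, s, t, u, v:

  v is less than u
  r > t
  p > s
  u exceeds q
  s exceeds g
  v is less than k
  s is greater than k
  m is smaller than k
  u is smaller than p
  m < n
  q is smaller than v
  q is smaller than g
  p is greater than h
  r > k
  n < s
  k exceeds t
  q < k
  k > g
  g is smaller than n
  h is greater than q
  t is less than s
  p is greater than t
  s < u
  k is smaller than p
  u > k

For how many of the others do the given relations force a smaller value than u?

8

The elements the relations force below u are m, t, q, g, n, v, k, s — no chain reaches any other.
That is 8.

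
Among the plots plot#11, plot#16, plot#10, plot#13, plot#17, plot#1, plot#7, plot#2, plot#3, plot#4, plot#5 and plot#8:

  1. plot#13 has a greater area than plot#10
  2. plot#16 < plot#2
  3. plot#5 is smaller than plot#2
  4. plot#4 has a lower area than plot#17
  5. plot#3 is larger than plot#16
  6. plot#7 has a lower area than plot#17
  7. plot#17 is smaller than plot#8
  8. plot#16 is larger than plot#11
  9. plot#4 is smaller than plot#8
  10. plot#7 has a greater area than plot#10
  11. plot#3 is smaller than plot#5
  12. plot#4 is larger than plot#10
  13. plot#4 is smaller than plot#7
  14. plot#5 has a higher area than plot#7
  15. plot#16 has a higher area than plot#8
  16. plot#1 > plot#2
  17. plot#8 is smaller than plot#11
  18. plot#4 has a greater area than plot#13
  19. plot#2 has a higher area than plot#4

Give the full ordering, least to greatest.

plot#10 < plot#13 < plot#4 < plot#7 < plot#17 < plot#8 < plot#11 < plot#16 < plot#3 < plot#5 < plot#2 < plot#1

Nothing is placed below plot#10, so it is least; from there plot#10 < plot#13; plot#13 < plot#4; plot#4 < plot#7; plot#7 < plot#17; plot#17 < plot#8; plot#8 < plot#11; plot#11 < plot#16; plot#16 < plot#3; plot#3 < plot#5; plot#5 < plot#2; plot#2 < plot#1, each given directly.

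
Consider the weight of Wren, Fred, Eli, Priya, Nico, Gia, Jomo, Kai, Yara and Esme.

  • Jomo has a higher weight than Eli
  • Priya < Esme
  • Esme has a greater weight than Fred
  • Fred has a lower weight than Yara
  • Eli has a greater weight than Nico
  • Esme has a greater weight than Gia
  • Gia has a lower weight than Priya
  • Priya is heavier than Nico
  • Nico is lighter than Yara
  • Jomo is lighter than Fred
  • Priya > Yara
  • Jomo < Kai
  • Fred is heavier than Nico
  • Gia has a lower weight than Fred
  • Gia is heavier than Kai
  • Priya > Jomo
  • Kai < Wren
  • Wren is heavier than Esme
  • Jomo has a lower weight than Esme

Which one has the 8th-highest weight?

Piecing the relations together gives one ordering: Nico < Eli < Jomo < Kai < Gia < Fred < Yara < Priya < Esme < Wren.
The 8th largest is Jomo.

Jomo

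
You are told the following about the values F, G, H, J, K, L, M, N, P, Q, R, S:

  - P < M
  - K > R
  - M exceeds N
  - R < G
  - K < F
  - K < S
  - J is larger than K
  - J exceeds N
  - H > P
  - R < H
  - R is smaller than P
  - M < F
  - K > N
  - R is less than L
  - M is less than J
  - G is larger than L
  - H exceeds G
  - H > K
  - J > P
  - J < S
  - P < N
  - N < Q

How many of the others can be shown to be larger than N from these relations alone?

From N the given relations immediately reach K, M, Q, J.
From those, F, H, S — 7 in total.
Nothing else is reachable above N; 7 in all.

7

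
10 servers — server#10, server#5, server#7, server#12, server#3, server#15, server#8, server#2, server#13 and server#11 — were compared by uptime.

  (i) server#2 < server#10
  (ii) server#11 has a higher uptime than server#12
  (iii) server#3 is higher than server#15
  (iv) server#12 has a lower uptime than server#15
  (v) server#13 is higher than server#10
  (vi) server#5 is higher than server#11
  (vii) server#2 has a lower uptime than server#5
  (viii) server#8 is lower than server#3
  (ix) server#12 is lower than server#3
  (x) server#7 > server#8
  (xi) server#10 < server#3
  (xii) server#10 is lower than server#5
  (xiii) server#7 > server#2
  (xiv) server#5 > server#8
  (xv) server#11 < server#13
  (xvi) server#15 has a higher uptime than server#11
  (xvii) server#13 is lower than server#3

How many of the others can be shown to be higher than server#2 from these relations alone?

The elements the relations force above server#2 are server#10, server#7, server#13, server#5, server#3 — no chain reaches any other.
That is 5.

5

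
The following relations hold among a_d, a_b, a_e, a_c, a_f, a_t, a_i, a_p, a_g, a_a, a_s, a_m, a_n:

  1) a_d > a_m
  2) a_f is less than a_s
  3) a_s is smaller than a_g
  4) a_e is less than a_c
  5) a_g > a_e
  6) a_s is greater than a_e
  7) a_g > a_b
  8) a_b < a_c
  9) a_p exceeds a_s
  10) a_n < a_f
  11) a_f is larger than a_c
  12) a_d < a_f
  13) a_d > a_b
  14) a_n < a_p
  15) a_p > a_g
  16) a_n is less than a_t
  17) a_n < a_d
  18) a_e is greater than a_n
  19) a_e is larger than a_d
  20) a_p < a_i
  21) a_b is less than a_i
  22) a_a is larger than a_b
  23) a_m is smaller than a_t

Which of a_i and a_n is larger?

a_i

The relevant relations are a_n < a_d; a_d < a_e; a_e < a_c; a_c < a_f; a_f < a_s; a_s < a_p; a_p < a_i.
Chaining these gives a_n < a_d < a_e < a_c < a_f < a_s < a_p < a_i.
So a_n < a_i; a_i is the larger of the two.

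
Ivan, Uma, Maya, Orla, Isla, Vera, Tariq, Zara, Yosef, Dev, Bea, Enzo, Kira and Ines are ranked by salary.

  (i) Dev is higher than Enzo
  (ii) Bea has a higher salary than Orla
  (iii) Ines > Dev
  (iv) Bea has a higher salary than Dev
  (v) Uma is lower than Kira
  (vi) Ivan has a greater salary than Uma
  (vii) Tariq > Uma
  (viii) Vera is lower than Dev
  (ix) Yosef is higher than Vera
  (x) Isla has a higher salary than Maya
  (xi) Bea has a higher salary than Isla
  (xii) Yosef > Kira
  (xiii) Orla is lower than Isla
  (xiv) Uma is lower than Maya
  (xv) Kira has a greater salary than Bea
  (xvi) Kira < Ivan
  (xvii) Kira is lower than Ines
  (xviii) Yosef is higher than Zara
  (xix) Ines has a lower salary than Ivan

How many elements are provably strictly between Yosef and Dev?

Chaining upward from Dev reaches: Bea, Kira, Ines, Ivan.
Chaining downward from Yosef reaches: Uma, Enzo, Orla, Vera, Maya, Zara, Isla, Bea, Kira.
Strictly between Dev and Yosef are those in both lists: Bea, Kira — 2 elements.

2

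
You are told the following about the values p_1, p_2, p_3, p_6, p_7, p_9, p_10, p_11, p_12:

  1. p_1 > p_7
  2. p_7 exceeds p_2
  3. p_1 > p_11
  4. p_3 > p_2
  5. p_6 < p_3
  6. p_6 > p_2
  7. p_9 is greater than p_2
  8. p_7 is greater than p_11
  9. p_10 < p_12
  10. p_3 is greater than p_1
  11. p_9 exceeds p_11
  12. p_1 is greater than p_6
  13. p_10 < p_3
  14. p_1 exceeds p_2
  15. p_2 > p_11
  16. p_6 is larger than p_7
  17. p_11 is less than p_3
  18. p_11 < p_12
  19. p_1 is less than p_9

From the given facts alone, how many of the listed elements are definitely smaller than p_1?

From p_1 the given relations immediately reach p_11, p_2, p_7, p_6.
No other element is forced below p_1 by the given relations, so the count is 4.

4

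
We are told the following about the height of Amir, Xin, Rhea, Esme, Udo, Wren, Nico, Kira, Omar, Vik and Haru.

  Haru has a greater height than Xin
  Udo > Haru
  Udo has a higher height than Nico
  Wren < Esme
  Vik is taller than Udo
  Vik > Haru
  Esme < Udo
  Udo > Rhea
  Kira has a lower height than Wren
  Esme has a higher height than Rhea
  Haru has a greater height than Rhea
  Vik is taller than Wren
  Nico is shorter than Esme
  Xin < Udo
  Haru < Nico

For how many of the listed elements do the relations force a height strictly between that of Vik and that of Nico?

The relations place Nico below Vik. An element lies strictly between them when it is forced above Nico and also forced below Vik.
Above Nico: {Esme, Udo}. Below Vik: {Rhea, Xin, Haru, Kira, Wren, Esme, Udo}.
Intersection: {Esme, Udo} — 2.

2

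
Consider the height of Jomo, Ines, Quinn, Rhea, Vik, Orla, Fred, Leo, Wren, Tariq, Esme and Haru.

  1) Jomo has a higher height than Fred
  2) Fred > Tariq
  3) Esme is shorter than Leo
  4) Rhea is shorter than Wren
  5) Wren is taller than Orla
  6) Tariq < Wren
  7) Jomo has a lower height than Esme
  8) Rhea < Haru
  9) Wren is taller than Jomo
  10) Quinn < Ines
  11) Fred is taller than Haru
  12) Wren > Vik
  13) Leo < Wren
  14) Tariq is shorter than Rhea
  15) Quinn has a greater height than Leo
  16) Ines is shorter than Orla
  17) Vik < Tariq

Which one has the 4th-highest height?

Quinn

The consecutive relations fix a unique order: Vik < Tariq < Rhea < Haru < Fred < Jomo < Esme < Leo < Quinn < Ines < Orla < Wren.
Counting 4 from the largest end gives Quinn.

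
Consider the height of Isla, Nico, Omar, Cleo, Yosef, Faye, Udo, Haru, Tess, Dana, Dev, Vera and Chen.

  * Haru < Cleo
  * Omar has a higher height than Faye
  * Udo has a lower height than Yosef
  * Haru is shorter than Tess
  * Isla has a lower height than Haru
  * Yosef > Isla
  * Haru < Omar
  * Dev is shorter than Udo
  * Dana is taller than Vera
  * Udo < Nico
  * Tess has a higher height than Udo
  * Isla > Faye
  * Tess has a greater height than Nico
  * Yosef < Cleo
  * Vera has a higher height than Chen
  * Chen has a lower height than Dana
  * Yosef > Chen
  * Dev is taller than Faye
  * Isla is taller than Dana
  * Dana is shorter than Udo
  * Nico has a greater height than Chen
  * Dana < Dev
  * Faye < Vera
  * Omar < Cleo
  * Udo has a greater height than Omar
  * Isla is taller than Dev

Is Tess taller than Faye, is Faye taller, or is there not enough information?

Faye < Vera and Vera < Dana give Faye < Dana.
With Dana < Dev: Faye < Vera < Dana < Dev.
Then Dev < Isla extends the chain to Isla.
With Isla < Haru: Faye < Vera < Dana < Dev < Isla < Haru.
With Haru < Omar: Faye < Vera < Dana < Dev < Isla < Haru < Omar.
With Omar < Udo: Faye < Vera < Dana < Dev < Isla < Haru < Omar < Udo.
With Udo < Nico: Faye < Vera < Dana < Dev < Isla < Haru < Omar < Udo < Nico.
With Nico < Tess: Faye < Vera < Dana < Dev < Isla < Haru < Omar < Udo < Nico < Tess.
So Tess is taller.

Tess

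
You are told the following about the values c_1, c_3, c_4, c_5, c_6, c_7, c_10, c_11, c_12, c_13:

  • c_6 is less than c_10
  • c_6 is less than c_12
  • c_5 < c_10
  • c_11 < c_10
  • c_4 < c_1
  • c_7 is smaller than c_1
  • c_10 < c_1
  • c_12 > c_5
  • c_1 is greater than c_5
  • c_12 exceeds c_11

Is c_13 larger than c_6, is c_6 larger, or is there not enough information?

Following every chain through c_6: above c_6 we get c_10, c_12, c_1.
c_13 is not reached, and no chain runs the other way from c_13 to c_6.
So the given relations leave the order of c_6 and c_13 undetermined.

undetermined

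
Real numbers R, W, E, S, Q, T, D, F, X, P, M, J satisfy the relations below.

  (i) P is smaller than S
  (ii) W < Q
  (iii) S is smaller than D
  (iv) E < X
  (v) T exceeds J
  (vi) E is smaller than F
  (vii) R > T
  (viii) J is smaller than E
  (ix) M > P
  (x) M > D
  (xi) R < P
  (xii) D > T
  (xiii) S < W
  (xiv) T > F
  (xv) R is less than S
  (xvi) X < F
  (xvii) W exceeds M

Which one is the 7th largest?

Piecing the relations together gives one ordering: J < E < X < F < T < R < P < S < D < M < W < Q.
Counting 7 from the largest end gives R.

R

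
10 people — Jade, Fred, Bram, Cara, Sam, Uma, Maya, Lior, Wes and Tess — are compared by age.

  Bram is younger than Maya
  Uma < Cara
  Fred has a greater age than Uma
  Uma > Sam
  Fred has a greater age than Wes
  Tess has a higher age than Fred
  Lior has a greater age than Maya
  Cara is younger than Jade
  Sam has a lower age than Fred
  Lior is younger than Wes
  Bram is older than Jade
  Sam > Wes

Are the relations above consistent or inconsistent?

We have Uma < Cara stated directly, yet also Cara < Jade < Bram < Maya < Lior < Wes < Sam < Uma by chaining the others — so Cara < Uma. Contradiction.

inconsistent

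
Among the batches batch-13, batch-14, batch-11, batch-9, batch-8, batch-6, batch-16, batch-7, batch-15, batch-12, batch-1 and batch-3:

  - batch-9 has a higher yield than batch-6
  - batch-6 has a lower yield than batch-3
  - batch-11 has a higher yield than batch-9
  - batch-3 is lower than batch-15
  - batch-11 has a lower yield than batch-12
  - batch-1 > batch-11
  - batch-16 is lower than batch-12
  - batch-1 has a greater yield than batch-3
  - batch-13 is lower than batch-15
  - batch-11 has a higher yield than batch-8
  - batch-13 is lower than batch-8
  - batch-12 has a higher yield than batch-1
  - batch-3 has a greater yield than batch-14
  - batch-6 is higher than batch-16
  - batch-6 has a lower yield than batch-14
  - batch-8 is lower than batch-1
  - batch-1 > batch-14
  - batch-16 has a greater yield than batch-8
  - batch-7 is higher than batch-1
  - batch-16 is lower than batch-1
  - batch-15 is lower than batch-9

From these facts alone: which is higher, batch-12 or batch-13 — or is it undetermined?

batch-12

The relevant relations are batch-13 < batch-8; batch-8 < batch-16; batch-16 < batch-6; batch-6 < batch-14; batch-14 < batch-3; batch-3 < batch-15; batch-15 < batch-9; batch-9 < batch-11; batch-11 < batch-1; batch-1 < batch-12.
Together: batch-13 < batch-8 < batch-16 < batch-6 < batch-14 < batch-3 < batch-15 < batch-9 < batch-11 < batch-1 < batch-12.
So batch-12 is higher.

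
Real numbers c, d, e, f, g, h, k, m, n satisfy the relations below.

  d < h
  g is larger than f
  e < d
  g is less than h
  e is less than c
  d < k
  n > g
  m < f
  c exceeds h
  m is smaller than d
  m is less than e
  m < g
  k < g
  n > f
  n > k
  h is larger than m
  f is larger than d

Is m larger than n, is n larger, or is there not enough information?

n

m < e and e < d give m < d.
Then d < f extends the chain to f.
Then f < g extends the chain to g.
With g < n: m < e < d < f < g < n.
So n is larger.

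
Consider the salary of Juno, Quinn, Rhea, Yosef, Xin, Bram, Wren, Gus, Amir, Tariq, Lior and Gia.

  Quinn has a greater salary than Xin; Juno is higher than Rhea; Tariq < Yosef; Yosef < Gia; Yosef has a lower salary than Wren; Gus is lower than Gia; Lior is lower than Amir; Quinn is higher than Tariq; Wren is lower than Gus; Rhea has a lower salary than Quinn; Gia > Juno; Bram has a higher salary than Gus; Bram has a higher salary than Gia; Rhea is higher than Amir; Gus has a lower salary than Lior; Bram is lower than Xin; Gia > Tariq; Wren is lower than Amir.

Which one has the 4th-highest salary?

Gia

Chaining the given pairs: Tariq < Yosef < Wren < Gus < Lior < Amir < Rhea < Juno < Gia < Bram < Xin < Quinn.
Counting 4 from the largest end gives Gia.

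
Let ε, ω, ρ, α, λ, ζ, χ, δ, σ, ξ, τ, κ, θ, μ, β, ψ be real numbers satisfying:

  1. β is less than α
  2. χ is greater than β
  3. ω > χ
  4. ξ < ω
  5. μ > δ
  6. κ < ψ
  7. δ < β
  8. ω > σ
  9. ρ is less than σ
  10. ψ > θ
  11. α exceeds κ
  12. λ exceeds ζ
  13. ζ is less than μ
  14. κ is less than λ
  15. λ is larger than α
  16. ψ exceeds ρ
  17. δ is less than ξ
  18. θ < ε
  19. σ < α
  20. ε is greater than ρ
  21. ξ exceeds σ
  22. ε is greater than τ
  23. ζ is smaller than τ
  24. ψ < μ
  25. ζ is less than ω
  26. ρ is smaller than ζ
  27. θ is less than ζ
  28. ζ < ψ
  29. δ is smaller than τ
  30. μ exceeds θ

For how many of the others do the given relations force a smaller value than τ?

4

From τ the given relations immediately reach δ, ζ.
From those, ρ, θ — 4 in total.
Nothing else is reachable below τ; 4 in all.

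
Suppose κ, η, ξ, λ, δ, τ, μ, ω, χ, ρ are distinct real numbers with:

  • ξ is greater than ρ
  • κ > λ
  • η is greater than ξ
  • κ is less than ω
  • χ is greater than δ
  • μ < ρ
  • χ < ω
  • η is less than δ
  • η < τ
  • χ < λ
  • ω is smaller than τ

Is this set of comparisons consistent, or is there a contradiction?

consistent

Every relation is compatible with μ < ρ < ξ < η < δ < χ < λ < κ < ω < τ; the set is consistent.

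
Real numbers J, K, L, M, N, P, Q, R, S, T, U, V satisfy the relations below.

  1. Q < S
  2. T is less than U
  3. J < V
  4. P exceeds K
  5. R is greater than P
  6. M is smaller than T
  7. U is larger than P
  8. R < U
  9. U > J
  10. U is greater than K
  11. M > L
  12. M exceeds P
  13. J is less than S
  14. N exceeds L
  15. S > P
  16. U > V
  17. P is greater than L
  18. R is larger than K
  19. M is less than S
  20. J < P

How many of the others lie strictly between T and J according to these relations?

Chaining upward from J reaches: P, M, R, V, U, S.
Chaining downward from T reaches: L, K, P, M.
Strictly between J and T are those in both lists: P, M — 2 elements.

2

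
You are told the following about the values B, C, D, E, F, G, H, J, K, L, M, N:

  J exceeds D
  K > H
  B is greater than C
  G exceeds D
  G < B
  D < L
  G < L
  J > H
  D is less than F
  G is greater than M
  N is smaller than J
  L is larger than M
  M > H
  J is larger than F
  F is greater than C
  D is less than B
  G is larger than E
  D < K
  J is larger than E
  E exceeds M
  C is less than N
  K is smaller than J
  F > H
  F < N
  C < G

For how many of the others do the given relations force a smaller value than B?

6

From B the given relations immediately reach C, D, G.
From those, M, E — 5 in total.
From those, H — 6 in total.
Nothing else is reachable below B; 6 in all.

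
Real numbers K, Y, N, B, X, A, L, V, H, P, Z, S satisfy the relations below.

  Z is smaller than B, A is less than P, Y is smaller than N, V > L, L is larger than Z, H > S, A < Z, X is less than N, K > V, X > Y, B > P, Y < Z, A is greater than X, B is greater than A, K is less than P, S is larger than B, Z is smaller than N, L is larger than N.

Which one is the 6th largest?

V

Chaining the given pairs: Y < X < A < Z < N < L < V < K < P < B < S < H.
The 6th largest is V.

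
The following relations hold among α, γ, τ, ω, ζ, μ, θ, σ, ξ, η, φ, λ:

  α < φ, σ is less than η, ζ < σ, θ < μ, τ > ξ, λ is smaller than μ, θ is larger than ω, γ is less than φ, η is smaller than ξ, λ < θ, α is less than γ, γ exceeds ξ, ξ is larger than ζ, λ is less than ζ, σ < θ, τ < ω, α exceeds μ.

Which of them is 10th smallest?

α

The consecutive relations fix a unique order: λ < ζ < σ < η < ξ < τ < ω < θ < μ < α < γ < φ.
The 10th smallest is α.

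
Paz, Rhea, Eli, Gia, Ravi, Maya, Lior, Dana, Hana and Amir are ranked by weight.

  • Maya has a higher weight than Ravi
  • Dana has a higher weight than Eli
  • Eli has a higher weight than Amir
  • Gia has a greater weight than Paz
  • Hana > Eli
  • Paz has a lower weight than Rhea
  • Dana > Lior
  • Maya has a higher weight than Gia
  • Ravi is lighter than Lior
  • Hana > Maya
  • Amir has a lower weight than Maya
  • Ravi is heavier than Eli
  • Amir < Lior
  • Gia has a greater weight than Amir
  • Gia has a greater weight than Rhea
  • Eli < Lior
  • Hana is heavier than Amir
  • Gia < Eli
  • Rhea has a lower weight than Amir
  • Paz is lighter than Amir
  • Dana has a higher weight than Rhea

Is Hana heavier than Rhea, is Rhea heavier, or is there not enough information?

Hana

The relevant relations are Rhea < Amir; Amir < Gia; Gia < Eli; Eli < Ravi; Ravi < Maya; Maya < Hana.
Together: Rhea < Amir < Gia < Eli < Ravi < Maya < Hana.
So Hana is heavier.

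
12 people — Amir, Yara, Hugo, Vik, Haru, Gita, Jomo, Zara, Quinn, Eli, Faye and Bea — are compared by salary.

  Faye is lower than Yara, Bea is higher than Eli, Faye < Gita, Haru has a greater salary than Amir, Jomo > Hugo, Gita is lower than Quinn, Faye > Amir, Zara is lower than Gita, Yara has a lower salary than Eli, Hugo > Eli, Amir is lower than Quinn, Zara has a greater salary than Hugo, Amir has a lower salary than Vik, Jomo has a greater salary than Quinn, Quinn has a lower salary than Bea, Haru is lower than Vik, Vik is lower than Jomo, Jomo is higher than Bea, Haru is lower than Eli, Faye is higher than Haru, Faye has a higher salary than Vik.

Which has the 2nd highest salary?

Bea

Piecing the relations together gives one ordering: Amir < Haru < Vik < Faye < Yara < Eli < Hugo < Zara < Gita < Quinn < Bea < Jomo.
Counting 2 from the largest end gives Bea.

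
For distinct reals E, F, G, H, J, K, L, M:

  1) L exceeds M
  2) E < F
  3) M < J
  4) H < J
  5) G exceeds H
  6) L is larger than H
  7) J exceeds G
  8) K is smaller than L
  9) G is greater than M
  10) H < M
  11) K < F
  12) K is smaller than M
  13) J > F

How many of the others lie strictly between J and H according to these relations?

Chaining upward from H reaches: M, L, G.
Chaining downward from J reaches: K, M, E, G, F.
Strictly between H and J are those in both lists: M, G — 2 elements.

2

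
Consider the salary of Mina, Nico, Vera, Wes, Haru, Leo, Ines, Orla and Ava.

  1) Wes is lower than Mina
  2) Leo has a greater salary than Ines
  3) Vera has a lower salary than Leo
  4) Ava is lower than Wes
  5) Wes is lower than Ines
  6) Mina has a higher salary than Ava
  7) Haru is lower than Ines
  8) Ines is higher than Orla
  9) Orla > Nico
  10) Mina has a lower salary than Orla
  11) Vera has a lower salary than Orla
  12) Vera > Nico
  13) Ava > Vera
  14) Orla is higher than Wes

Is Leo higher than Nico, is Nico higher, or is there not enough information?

Nico < Vera < Ava < Wes < Mina < Orla < Ines < Leo, by transitivity through Vera, Ava, Wes, Mina, Orla, Ines.
So Leo is higher.

Leo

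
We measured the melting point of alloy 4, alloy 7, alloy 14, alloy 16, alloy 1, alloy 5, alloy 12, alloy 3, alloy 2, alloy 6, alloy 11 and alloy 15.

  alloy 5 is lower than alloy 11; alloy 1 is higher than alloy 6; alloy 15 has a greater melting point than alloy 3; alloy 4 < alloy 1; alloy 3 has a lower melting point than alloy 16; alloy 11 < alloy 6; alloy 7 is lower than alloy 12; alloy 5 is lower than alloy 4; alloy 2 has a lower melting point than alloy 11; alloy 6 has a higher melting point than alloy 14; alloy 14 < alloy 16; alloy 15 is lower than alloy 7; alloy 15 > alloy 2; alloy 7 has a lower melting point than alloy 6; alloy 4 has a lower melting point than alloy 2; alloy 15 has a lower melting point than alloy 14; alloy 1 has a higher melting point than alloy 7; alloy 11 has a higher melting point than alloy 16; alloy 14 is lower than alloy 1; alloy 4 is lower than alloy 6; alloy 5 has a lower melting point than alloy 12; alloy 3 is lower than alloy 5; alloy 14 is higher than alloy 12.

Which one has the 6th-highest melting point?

alloy 12

The consecutive relations fix a unique order: alloy 3 < alloy 5 < alloy 4 < alloy 2 < alloy 15 < alloy 7 < alloy 12 < alloy 14 < alloy 16 < alloy 11 < alloy 6 < alloy 1.
The 6th largest is alloy 12.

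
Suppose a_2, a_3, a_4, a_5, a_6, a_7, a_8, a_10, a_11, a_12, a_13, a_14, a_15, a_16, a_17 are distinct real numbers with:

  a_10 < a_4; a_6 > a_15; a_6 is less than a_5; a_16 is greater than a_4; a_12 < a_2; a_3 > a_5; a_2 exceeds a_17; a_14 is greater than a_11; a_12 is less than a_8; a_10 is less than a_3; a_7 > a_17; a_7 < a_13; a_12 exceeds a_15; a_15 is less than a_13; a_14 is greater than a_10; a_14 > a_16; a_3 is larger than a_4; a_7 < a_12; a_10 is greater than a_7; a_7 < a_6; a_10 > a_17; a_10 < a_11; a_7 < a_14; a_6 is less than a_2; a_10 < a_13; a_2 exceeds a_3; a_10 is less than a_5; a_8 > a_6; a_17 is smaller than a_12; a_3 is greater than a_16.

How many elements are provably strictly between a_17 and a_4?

Chaining upward from a_17 reaches: a_7, a_10, a_6, a_12, a_8, a_5, a_16, a_11, a_13, a_14, a_3, a_2.
Chaining downward from a_4 reaches: a_7, a_10.
Strictly between a_17 and a_4 are those in both lists: a_7, a_10 — 2 elements.

2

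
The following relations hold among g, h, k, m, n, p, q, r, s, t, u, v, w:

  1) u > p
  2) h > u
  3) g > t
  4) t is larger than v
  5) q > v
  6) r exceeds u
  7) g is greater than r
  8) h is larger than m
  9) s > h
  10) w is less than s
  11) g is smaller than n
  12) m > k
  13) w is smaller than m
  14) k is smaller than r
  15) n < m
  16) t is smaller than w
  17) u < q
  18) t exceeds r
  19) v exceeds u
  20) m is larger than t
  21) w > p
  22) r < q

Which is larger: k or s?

s

Link the given pairs in sequence: k < r; r < g; g < n; n < m; m < h; h < s.
Chaining these gives k < r < g < n < m < h < s.
So k < s; s is the larger of the two.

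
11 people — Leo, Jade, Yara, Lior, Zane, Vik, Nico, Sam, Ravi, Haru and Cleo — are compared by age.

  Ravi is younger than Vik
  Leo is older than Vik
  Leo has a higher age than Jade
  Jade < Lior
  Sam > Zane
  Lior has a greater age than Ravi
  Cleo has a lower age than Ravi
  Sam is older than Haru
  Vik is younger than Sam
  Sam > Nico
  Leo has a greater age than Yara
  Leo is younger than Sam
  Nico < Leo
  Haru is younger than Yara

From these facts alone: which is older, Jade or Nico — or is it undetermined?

Following every chain through Jade: above Jade we get Lior, Leo, Sam.
Nico is not reached, and no chain runs the other way from Nico to Jade.
So the given relations leave the order of Jade and Nico undetermined.

undetermined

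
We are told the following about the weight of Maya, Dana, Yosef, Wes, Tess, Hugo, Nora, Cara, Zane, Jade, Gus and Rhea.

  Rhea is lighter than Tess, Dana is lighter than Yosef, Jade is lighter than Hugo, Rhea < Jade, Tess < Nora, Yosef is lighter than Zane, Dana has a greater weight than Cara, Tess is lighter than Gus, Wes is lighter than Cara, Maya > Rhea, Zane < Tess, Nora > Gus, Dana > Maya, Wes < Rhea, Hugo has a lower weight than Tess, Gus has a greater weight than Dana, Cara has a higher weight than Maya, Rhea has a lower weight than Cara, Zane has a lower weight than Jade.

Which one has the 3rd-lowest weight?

Maya

The consecutive relations fix a unique order: Wes < Rhea < Maya < Cara < Dana < Yosef < Zane < Jade < Hugo < Tess < Gus < Nora.
The 3rd smallest is Maya.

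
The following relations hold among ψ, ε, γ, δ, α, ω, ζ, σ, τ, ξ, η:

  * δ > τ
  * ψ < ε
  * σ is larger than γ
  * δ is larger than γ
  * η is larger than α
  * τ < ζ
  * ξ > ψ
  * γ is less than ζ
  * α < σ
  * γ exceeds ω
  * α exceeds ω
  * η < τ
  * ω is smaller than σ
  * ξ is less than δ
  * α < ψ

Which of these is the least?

Chaining upward from ω: directly above it, α, γ, σ; then ψ, η, ζ, δ; then τ, ε, ξ.
That covers every other element, and nothing is given below ω, so ω is the least.

ω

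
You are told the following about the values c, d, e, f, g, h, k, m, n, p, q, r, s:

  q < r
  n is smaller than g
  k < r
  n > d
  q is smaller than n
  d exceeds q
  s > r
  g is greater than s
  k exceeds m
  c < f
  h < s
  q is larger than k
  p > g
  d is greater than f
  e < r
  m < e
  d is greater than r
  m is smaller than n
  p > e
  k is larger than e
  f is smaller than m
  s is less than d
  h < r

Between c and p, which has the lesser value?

c

Link the given pairs in sequence: c < f; f < m; m < e; e < k; k < q; q < r; r < s; s < d; d < n; n < g; g < p.
Chaining these gives c < f < m < e < k < q < r < s < d < n < g < p.
So c < p; c is the smaller of the two.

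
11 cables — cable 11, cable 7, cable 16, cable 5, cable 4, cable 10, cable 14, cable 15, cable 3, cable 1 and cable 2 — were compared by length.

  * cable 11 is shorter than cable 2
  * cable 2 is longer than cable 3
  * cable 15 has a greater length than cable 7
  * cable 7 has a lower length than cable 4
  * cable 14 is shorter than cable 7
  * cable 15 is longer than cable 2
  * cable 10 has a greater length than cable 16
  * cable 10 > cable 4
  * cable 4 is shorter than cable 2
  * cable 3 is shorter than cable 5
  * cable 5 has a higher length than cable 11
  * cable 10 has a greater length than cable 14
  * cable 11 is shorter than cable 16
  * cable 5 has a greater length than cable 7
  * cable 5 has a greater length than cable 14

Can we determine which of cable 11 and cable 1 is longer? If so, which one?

Following every chain through cable 11: above cable 11 we get cable 16, cable 10, cable 2, cable 5, cable 15.
cable 1 is not reached, and no chain runs the other way from cable 1 to cable 11.
So the given relations leave the order of cable 11 and cable 1 undetermined.

undetermined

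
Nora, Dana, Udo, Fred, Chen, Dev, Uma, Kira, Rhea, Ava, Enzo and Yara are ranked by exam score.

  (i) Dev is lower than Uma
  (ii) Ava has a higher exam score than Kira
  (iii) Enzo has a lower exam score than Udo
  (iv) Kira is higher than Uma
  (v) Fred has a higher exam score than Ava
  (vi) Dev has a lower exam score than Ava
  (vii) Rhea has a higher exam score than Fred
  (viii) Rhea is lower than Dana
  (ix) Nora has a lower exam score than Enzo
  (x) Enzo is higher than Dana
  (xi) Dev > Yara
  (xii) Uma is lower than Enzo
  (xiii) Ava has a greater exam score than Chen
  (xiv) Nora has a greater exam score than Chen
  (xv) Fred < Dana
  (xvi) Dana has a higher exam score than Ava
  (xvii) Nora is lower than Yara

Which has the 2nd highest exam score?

Chaining the given pairs: Chen < Nora < Yara < Dev < Uma < Kira < Ava < Fred < Rhea < Dana < Enzo < Udo.
The 2nd largest is Enzo.

Enzo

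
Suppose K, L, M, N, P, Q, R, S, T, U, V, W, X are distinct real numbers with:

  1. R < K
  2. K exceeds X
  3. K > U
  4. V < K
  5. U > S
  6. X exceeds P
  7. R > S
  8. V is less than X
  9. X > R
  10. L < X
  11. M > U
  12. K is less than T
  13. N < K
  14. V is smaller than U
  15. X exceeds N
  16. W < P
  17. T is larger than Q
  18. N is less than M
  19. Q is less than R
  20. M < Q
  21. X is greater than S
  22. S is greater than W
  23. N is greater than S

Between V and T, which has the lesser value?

V

V < U and U < M give V < M.
Then M < Q extends the chain to Q.
With Q < R: V < U < M < Q < R.
Then R < K extends the chain to K.
With K < T: V < U < M < Q < R < K < T.
So V < T; V is the smaller of the two.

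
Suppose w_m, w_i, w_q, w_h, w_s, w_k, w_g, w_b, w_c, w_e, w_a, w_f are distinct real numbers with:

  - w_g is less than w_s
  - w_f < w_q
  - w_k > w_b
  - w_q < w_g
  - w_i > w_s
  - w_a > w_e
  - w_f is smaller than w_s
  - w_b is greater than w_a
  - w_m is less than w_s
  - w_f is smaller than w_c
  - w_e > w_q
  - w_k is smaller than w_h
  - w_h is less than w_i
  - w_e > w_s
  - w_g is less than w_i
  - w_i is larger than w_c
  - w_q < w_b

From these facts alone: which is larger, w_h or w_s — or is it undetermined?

w_h

Link the given pairs in sequence: w_s < w_e; w_e < w_a; w_a < w_b; w_b < w_k; w_k < w_h.
Together: w_s < w_e < w_a < w_b < w_k < w_h.
So w_h is larger.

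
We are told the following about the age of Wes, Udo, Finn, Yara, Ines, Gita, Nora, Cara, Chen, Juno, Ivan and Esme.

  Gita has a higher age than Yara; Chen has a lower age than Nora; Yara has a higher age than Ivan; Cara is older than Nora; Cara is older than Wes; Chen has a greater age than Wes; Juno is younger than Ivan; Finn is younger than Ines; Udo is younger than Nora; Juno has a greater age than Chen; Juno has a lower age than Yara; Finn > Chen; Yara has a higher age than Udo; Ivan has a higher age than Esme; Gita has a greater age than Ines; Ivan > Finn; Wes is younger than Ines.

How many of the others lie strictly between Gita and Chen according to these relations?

The relations place Chen below Gita. An element lies strictly between them when it is forced above Chen and also forced below Gita.
Above Chen: {Finn, Juno, Nora, Ines, Ivan, Cara, Yara}. Below Gita: {Wes, Esme, Finn, Udo, Juno, Ines, Ivan, Yara}.
Intersection: {Finn, Juno, Ines, Ivan, Yara} — 5.

5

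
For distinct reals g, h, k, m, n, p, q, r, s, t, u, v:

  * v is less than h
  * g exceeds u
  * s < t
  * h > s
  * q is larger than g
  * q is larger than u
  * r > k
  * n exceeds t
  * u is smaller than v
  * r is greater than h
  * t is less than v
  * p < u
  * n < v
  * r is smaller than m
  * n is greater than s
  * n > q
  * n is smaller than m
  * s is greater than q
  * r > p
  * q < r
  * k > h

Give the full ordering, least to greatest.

Nothing is placed below p, so it is least; from there p < u; u < g; g < q; q < s; s < t; t < n; n < v; v < h; h < k; k < r; r < m, each given directly.

p < u < g < q < s < t < n < v < h < k < r < m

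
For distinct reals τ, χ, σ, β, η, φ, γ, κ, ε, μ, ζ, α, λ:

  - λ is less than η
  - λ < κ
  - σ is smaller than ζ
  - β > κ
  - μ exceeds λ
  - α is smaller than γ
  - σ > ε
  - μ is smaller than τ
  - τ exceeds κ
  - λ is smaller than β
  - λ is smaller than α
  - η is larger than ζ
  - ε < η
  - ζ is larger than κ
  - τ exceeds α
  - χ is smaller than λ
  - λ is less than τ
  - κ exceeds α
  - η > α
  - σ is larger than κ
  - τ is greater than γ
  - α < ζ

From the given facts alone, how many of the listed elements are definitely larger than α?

7

From α the given relations immediately reach κ, ζ, γ, τ, η.
From those, β, σ — 7 in total.
Nothing else is reachable above α; 7 in all.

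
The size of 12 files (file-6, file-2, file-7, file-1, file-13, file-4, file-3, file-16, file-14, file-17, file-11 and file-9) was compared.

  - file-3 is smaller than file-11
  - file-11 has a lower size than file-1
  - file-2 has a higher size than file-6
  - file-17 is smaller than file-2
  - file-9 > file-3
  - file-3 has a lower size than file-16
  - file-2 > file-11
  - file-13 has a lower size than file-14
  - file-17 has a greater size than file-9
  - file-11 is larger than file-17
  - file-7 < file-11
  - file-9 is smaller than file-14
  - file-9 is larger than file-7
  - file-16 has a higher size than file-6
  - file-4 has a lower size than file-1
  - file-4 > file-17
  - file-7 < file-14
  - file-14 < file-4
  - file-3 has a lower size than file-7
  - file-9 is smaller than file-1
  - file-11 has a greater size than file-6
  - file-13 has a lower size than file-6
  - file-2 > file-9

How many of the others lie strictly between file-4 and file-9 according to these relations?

2

Chaining upward from file-9 reaches: file-17, file-11, file-14, file-2, file-1.
Chaining downward from file-4 reaches: file-3, file-7, file-13, file-17, file-14.
Strictly between file-9 and file-4 are those in both lists: file-17, file-14 — 2 elements.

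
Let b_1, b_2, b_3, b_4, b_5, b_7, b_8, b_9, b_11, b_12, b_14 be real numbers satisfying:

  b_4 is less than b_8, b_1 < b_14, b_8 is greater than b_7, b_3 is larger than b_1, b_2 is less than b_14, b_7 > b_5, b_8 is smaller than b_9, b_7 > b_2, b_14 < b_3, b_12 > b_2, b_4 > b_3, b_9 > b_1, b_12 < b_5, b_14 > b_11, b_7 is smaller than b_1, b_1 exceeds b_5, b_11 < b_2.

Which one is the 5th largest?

The consecutive relations fix a unique order: b_11 < b_2 < b_12 < b_5 < b_7 < b_1 < b_14 < b_3 < b_4 < b_8 < b_9.
Counting 5 from the largest end gives b_14.

b_14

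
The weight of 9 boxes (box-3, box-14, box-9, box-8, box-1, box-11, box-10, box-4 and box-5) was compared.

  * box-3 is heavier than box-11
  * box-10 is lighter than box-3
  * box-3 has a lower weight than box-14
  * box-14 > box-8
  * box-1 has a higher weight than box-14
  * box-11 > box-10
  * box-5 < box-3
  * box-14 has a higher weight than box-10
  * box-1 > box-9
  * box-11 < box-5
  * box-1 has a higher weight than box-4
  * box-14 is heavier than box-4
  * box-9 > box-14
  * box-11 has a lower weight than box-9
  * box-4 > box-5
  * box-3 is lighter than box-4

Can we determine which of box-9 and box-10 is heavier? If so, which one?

box-10 < box-11 and box-11 < box-5 give box-10 < box-5.
With box-5 < box-4: box-10 < box-11 < box-5 < box-4.
With box-4 < box-14: box-10 < box-11 < box-5 < box-4 < box-14.
Then box-14 < box-9 extends the chain to box-9.
So box-9 is heavier.

box-9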